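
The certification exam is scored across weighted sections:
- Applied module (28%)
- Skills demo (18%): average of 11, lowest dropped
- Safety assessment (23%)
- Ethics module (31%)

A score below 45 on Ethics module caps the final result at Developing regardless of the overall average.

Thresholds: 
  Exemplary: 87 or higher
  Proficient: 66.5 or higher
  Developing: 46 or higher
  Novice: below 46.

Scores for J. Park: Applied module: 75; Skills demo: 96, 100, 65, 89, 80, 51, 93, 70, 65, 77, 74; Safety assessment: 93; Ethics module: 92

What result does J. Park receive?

Skills demo: drop 51 → average of remaining 10 = 809/10 = 80.9
Ethics module score 92 ≥ 45: minimum met.
Weighted total:
  Applied module 75 × 0.28 = 21
  Skills demo 80.9 × 0.18 = 14.562
  Safety assessment 93 × 0.23 = 21.39
  Ethics module 92 × 0.31 = 28.52
Sum = 85.472
85.472 is ≥ 66.5 and < 87 → Proficient

Proficient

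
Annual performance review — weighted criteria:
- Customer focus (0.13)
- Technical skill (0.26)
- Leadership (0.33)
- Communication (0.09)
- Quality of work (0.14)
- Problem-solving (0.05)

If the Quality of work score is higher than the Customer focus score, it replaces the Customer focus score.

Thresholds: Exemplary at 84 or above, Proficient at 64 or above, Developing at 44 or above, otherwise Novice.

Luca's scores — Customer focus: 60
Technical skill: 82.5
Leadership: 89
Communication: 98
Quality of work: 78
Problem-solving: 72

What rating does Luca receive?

Quality of work (78) > Customer focus (60), so Customer focus counts as 78.
Weighted total:
  Customer focus 78 × 0.13 = 10.14
  Technical skill 82.5 × 0.26 = 21.45
  Leadership 89 × 0.33 = 29.37
  Communication 98 × 0.09 = 8.82
  Quality of work 78 × 0.14 = 10.92
  Problem-solving 72 × 0.05 = 3.6
Sum = 84.3
84.3 ≥ 84 → Exemplary

Exemplary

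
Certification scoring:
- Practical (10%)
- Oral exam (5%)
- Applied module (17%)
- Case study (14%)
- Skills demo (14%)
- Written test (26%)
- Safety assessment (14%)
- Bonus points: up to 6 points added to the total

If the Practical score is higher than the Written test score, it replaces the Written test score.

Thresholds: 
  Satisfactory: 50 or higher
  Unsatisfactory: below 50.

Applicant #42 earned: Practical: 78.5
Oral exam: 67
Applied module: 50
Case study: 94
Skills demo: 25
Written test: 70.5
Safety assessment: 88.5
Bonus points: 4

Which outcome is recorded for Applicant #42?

Satisfactory

Practical (78.5) > Written test (70.5), so Written test counts as 78.5.
Weighted total:
  Practical 78.5 × 0.1 = 7.85
  Oral exam 67 × 0.05 = 3.35
  Applied module 50 × 0.17 = 8.5
  Case study 94 × 0.14 = 13.16
  Skills demo 25 × 0.14 = 3.5
  Written test 78.5 × 0.26 = 20.41
  Safety assessment 88.5 × 0.14 = 12.39
Sum = 69.16
Bonus points: 69.16 + 4 = 73.16
73.16 ≥ 50 → Satisfactory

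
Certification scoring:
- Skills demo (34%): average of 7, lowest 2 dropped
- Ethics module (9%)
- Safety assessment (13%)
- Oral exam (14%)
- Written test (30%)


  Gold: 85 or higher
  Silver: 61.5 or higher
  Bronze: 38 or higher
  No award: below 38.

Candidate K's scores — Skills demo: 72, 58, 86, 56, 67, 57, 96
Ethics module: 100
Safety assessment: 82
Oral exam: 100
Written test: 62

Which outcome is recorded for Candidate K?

Skills demo: drop 56, 57 → average of remaining 5 = 379/5 = 75.8
Weighted total:
  Skills demo 75.8 × 0.34 = 25.772
  Ethics module 100 × 0.09 = 9
  Safety assessment 82 × 0.13 = 10.66
  Oral exam 100 × 0.14 = 14
  Written test 62 × 0.3 = 18.6
Sum = 78.032
78.032 is ≥ 61.5 and < 85 → Silver

Silver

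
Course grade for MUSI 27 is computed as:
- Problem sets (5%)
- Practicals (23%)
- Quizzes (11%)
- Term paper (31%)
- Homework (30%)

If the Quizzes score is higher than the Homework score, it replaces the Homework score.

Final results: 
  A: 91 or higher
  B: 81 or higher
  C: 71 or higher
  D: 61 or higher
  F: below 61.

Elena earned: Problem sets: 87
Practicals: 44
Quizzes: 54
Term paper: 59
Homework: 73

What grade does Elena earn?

F

Quizzes (54) ≤ Homework (73), so Homework stays at 73.
Weighted total:
  Problem sets 87 × 0.05 = 4.35
  Practicals 44 × 0.23 = 10.12
  Quizzes 54 × 0.11 = 5.94
  Term paper 59 × 0.31 = 18.29
  Homework 73 × 0.3 = 21.9
Sum = 60.6
60.6 < 61 → F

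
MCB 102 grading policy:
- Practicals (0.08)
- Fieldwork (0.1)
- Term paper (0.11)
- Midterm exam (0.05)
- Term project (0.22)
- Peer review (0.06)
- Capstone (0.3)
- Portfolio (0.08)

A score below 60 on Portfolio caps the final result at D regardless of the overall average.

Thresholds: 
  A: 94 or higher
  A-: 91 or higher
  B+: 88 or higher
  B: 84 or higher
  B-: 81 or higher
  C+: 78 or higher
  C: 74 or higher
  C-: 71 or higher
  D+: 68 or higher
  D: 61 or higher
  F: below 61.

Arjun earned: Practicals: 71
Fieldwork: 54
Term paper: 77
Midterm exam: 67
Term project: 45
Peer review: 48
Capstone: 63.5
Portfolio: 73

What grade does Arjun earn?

Portfolio score 73 ≥ 60: minimum met.
Weighted total:
  Practicals 71 × 0.08 = 5.68
  Fieldwork 54 × 0.1 = 5.4
  Term paper 77 × 0.11 = 8.47
  Midterm exam 67 × 0.05 = 3.35
  Term project 45 × 0.22 = 9.9
  Peer review 48 × 0.06 = 2.88
  Capstone 63.5 × 0.3 = 19.05
  Portfolio 73 × 0.08 = 5.84
Sum = 60.57
60.57 < 61 → F

F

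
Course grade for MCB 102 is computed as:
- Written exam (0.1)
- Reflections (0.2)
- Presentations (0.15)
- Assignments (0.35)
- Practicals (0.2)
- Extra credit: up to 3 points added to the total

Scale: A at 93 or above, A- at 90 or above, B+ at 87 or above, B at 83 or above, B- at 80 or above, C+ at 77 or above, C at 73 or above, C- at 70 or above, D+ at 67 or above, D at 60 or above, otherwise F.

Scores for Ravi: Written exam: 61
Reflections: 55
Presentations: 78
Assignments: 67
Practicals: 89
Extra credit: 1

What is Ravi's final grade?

C-

Weighted total:
  Written exam 61 × 0.1 = 6.1
  Reflections 55 × 0.2 = 11
  Presentations 78 × 0.15 = 11.7
  Assignments 67 × 0.35 = 23.45
  Practicals 89 × 0.2 = 17.8
Sum = 70.05
Extra credit: 70.05 + 1 = 71.05
71.05 is ≥ 70 and < 73 → C-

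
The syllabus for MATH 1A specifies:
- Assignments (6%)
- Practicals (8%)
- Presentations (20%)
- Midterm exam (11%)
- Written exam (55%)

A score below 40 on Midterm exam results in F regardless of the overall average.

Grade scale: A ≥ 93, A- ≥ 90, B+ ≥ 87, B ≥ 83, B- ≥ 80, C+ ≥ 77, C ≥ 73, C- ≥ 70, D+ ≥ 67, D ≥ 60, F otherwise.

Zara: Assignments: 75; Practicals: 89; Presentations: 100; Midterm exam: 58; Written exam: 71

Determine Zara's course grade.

Midterm exam score 58 ≥ 40: minimum met.
Weighted total:
  Assignments 75 × 0.06 = 4.5
  Practicals 89 × 0.08 = 7.12
  Presentations 100 × 0.2 = 20
  Midterm exam 58 × 0.11 = 6.38
  Written exam 71 × 0.55 = 39.05
Sum = 77.05
77.05 is ≥ 77 and < 80 → C+

C+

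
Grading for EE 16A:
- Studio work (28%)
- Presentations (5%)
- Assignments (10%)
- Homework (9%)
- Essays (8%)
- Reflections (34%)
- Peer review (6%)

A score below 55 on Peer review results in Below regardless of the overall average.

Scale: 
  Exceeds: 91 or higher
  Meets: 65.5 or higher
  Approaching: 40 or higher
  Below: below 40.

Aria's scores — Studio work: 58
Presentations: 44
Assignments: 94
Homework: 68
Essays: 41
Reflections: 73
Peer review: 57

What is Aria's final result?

Approaching

Peer review score 57 ≥ 55: minimum met.
Weighted total:
  Studio work 58 × 0.28 = 16.24
  Presentations 44 × 0.05 = 2.2
  Assignments 94 × 0.1 = 9.4
  Homework 68 × 0.09 = 6.12
  Essays 41 × 0.08 = 3.28
  Reflections 73 × 0.34 = 24.82
  Peer review 57 × 0.06 = 3.42
Sum = 65.48
65.48 is ≥ 40 and < 65.5 → Approaching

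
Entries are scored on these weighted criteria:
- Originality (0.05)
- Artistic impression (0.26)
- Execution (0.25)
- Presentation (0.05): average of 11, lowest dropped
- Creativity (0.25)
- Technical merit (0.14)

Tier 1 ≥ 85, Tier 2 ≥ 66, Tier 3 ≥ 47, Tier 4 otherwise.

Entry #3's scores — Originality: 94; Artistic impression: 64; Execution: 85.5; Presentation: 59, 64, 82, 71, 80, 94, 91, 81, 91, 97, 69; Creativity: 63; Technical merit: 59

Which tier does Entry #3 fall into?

Tier 2

Presentation: drop 59 → average of remaining 10 = 820/10 = 82
Weighted total:
  Originality 94 × 0.05 = 4.7
  Artistic impression 64 × 0.26 = 16.64
  Execution 85.5 × 0.25 = 21.375
  Presentation 82 × 0.05 = 4.1
  Creativity 63 × 0.25 = 15.75
  Technical merit 59 × 0.14 = 8.26
Sum = 70.825
70.825 is ≥ 66 and < 85 → Tier 2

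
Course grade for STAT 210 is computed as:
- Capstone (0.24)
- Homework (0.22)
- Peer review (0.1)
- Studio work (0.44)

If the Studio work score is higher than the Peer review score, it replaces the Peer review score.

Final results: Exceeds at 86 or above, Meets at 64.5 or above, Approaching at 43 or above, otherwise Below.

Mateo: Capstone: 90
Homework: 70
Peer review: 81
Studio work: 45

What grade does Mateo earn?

Meets

Studio work (45) ≤ Peer review (81), so Peer review stays at 81.
Weighted total:
  Capstone 90 × 0.24 = 21.6
  Homework 70 × 0.22 = 15.4
  Peer review 81 × 0.1 = 8.1
  Studio work 45 × 0.44 = 19.8
Sum = 64.9
64.9 is ≥ 64.5 and < 86 → Meets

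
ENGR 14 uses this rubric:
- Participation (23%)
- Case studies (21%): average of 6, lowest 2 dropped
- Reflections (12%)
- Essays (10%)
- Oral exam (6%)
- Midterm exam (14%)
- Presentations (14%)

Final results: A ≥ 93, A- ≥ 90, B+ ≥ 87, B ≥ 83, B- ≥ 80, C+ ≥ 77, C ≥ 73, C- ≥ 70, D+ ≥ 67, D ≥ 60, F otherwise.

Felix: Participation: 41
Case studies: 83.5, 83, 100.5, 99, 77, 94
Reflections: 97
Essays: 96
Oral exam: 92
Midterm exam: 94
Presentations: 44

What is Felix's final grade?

Case studies: drop 77, 83 → average of remaining 4 = 377/4 = 94.25
Weighted total:
  Participation 41 × 0.23 = 9.43
  Case studies 94.25 × 0.21 = 19.7925
  Reflections 97 × 0.12 = 11.64
  Essays 96 × 0.1 = 9.6
  Oral exam 92 × 0.06 = 5.52
  Midterm exam 94 × 0.14 = 13.16
  Presentations 44 × 0.14 = 6.16
Sum = 75.3025
75.3025 is ≥ 73 and < 77 → C

C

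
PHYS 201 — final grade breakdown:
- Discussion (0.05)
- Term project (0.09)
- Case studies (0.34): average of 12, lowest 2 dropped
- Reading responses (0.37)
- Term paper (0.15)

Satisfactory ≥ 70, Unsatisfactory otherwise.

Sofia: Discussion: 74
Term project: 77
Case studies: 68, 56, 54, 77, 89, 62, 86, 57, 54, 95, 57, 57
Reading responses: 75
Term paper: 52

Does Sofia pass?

Satisfactory

Case studies: drop 54, 54 → average of remaining 10 = 704/10 = 70.4
Weighted total:
  Discussion 74 × 0.05 = 3.7
  Term project 77 × 0.09 = 6.93
  Case studies 70.4 × 0.34 = 23.936
  Reading responses 75 × 0.37 = 27.75
  Term paper 52 × 0.15 = 7.8
Sum = 70.116
70.116 ≥ 70 → Satisfactory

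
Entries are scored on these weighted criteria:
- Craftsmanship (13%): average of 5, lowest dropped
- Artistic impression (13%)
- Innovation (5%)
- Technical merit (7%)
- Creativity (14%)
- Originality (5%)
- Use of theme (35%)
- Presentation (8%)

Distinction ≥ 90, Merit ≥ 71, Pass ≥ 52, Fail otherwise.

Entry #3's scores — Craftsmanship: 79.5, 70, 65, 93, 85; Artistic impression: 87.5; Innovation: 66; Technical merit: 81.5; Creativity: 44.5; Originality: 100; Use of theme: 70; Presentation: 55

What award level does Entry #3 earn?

Merit

Craftsmanship: drop 65 → average of remaining 4 = 327.5/4 = 81.875
Weighted total:
  Craftsmanship 81.875 × 0.13 = 10.64375
  Artistic impression 87.5 × 0.13 = 11.375
  Innovation 66 × 0.05 = 3.3
  Technical merit 81.5 × 0.07 = 5.705
  Creativity 44.5 × 0.14 = 6.23
  Originality 100 × 0.05 = 5
  Use of theme 70 × 0.35 = 24.5
  Presentation 55 × 0.08 = 4.4
Sum = 71.15375
71.15375 is ≥ 71 and < 90 → Merit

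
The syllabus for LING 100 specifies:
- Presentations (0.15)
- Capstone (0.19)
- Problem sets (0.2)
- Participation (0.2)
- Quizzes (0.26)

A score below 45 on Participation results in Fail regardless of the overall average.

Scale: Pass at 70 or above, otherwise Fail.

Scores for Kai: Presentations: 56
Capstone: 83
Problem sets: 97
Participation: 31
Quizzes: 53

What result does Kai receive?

Fail

Participation score 31 < 45: minimum not met.
Weighted total:
  Presentations 56 × 0.15 = 8.4
  Capstone 83 × 0.19 = 15.77
  Problem sets 97 × 0.2 = 19.4
  Participation 31 × 0.2 = 6.2
  Quizzes 53 × 0.26 = 13.78
Sum = 63.55
Because the Participation minimum was not met, the result is Fail.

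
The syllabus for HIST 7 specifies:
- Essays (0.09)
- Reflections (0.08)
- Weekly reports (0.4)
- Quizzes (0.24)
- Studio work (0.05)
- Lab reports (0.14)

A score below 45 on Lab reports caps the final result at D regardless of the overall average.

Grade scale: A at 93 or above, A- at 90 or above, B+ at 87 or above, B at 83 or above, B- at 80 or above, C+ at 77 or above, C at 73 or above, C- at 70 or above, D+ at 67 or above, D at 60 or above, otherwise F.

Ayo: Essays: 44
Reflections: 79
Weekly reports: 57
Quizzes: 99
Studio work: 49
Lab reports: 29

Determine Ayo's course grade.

D

Lab reports score 29 < 45: minimum not met.
Weighted total:
  Essays 44 × 0.09 = 3.96
  Reflections 79 × 0.08 = 6.32
  Weekly reports 57 × 0.4 = 22.8
  Quizzes 99 × 0.24 = 23.76
  Studio work 49 × 0.05 = 2.45
  Lab reports 29 × 0.14 = 4.06
Sum = 63.35
63.35 would be D; cap at D applies → D.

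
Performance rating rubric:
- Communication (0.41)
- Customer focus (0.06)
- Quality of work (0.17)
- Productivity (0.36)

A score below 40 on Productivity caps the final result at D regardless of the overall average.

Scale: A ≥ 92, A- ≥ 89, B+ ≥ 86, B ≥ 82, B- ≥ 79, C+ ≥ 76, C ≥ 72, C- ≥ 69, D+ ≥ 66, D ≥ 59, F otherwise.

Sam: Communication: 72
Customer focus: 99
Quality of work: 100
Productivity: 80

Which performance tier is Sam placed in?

B-

Productivity score 80 ≥ 40: minimum met.
Weighted total:
  Communication 72 × 0.41 = 29.52
  Customer focus 99 × 0.06 = 5.94
  Quality of work 100 × 0.17 = 17
  Productivity 80 × 0.36 = 28.8
Sum = 81.26
81.26 is ≥ 79 and < 82 → B-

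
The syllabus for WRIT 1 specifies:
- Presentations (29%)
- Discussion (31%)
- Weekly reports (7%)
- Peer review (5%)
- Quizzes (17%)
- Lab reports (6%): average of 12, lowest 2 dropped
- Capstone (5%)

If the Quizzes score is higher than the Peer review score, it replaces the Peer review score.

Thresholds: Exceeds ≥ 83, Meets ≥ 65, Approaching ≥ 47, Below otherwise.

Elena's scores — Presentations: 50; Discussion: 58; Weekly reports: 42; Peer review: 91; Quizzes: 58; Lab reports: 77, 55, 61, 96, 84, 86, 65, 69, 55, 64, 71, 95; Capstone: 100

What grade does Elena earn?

Lab reports: drop 55, 55 → average of remaining 10 = 768/10 = 76.8
Quizzes (58) ≤ Peer review (91), so Peer review stays at 91.
Weighted total:
  Presentations 50 × 0.29 = 14.5
  Discussion 58 × 0.31 = 17.98
  Weekly reports 42 × 0.07 = 2.94
  Peer review 91 × 0.05 = 4.55
  Quizzes 58 × 0.17 = 9.86
  Lab reports 76.8 × 0.06 = 4.608
  Capstone 100 × 0.05 = 5
Sum = 59.438
59.438 is ≥ 47 and < 65 → Approaching

Approaching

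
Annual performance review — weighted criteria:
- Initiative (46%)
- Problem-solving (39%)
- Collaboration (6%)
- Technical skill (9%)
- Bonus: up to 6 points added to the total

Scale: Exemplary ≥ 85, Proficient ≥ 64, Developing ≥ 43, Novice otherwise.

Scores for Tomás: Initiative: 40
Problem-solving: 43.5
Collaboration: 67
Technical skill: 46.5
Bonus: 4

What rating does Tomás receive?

Weighted total:
  Initiative 40 × 0.46 = 18.4
  Problem-solving 43.5 × 0.39 = 16.965
  Collaboration 67 × 0.06 = 4.02
  Technical skill 46.5 × 0.09 = 4.185
Sum = 43.57
Bonus: 43.57 + 4 = 47.57
47.57 is ≥ 43 and < 64 → Developing

Developing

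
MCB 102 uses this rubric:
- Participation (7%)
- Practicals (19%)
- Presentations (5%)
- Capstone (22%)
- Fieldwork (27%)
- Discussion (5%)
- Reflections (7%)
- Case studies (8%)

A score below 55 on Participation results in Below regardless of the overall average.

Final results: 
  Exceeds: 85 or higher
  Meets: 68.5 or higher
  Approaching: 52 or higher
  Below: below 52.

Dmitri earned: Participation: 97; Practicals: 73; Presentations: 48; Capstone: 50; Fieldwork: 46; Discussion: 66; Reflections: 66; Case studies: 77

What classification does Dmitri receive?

Participation score 97 ≥ 55: minimum met.
Weighted total:
  Participation 97 × 0.07 = 6.79
  Practicals 73 × 0.19 = 13.87
  Presentations 48 × 0.05 = 2.4
  Capstone 50 × 0.22 = 11
  Fieldwork 46 × 0.27 = 12.42
  Discussion 66 × 0.05 = 3.3
  Reflections 66 × 0.07 = 4.62
  Case studies 77 × 0.08 = 6.16
Sum = 60.56
60.56 is ≥ 52 and < 68.5 → Approaching

Approaching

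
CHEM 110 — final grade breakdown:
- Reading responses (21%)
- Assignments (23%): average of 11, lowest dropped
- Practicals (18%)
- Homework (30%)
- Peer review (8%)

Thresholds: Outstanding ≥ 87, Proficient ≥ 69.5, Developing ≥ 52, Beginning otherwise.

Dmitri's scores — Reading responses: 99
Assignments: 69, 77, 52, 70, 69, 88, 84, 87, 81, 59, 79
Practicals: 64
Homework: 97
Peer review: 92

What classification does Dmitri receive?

Assignments: drop 52 → average of remaining 10 = 763/10 = 76.3
Weighted total:
  Reading responses 99 × 0.21 = 20.79
  Assignments 76.3 × 0.23 = 17.549
  Practicals 64 × 0.18 = 11.52
  Homework 97 × 0.3 = 29.1
  Peer review 92 × 0.08 = 7.36
Sum = 86.319
86.319 is ≥ 69.5 and < 87 → Proficient

Proficient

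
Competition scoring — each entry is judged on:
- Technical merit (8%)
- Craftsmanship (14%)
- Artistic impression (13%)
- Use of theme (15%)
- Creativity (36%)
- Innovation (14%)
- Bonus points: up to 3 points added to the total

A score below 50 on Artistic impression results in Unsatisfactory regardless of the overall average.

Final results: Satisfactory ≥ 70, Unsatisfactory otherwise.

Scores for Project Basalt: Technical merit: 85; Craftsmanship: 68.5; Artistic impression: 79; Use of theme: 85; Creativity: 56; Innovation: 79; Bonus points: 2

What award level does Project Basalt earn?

Artistic impression score 79 ≥ 50: minimum met.
Weighted total:
  Technical merit 85 × 0.08 = 6.8
  Craftsmanship 68.5 × 0.14 = 9.59
  Artistic impression 79 × 0.13 = 10.27
  Use of theme 85 × 0.15 = 12.75
  Creativity 56 × 0.36 = 20.16
  Innovation 79 × 0.14 = 11.06
Sum = 70.63
Bonus points: 70.63 + 2 = 72.63
72.63 ≥ 70 → Satisfactory

Satisfactory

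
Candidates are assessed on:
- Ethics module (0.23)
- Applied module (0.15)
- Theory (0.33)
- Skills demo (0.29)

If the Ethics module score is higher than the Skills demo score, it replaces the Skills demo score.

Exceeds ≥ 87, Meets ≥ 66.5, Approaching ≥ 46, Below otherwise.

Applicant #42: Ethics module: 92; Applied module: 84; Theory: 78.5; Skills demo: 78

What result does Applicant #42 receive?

Meets

Ethics module (92) > Skills demo (78), so Skills demo counts as 92.
Weighted total:
  Ethics module 92 × 0.23 = 21.16
  Applied module 84 × 0.15 = 12.6
  Theory 78.5 × 0.33 = 25.905
  Skills demo 92 × 0.29 = 26.68
Sum = 86.345
86.345 is ≥ 66.5 and < 87 → Meets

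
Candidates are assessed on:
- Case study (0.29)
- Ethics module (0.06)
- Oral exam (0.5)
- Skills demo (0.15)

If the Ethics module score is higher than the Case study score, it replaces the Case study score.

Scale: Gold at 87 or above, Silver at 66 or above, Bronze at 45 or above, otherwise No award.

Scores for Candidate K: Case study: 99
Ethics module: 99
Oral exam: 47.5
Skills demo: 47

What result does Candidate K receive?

Ethics module (99) ≤ Case study (99), so Case study stays at 99.
Weighted total:
  Case study 99 × 0.29 = 28.71
  Ethics module 99 × 0.06 = 5.94
  Oral exam 47.5 × 0.5 = 23.75
  Skills demo 47 × 0.15 = 7.05
Sum = 65.45
65.45 is ≥ 45 and < 66 → Bronze

Bronze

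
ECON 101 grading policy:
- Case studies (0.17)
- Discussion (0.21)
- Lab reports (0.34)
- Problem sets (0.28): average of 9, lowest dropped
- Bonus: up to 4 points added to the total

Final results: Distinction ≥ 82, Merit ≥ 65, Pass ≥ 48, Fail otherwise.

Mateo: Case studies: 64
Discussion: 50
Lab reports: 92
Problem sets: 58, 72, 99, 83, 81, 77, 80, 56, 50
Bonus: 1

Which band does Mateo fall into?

Merit

Problem sets: drop 50 → average of remaining 8 = 606/8 = 75.75
Weighted total:
  Case studies 64 × 0.17 = 10.88
  Discussion 50 × 0.21 = 10.5
  Lab reports 92 × 0.34 = 31.28
  Problem sets 75.75 × 0.28 = 21.21
Sum = 73.87
Bonus: 73.87 + 1 = 74.87
74.87 is ≥ 65 and < 82 → Merit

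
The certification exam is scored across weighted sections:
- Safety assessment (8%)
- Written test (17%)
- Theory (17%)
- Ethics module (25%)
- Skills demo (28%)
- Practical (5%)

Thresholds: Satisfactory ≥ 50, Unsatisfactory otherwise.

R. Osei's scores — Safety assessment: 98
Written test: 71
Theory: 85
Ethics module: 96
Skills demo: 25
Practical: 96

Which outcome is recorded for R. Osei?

Satisfactory

Weighted total:
  Safety assessment 98 × 0.08 = 7.84
  Written test 71 × 0.17 = 12.07
  Theory 85 × 0.17 = 14.45
  Ethics module 96 × 0.25 = 24
  Skills demo 25 × 0.28 = 7
  Practical 96 × 0.05 = 4.8
Sum = 70.16
70.16 ≥ 50 → Satisfactory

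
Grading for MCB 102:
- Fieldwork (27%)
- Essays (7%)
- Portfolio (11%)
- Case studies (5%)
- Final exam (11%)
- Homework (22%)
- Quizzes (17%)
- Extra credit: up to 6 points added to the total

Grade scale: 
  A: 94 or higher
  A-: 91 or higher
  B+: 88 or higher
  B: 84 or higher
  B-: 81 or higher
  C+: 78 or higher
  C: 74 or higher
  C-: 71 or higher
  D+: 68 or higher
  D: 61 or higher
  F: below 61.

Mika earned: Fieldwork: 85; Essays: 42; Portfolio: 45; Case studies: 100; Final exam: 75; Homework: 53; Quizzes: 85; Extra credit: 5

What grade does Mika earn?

Weighted total:
  Fieldwork 85 × 0.27 = 22.95
  Essays 42 × 0.07 = 2.94
  Portfolio 45 × 0.11 = 4.95
  Case studies 100 × 0.05 = 5
  Final exam 75 × 0.11 = 8.25
  Homework 53 × 0.22 = 11.66
  Quizzes 85 × 0.17 = 14.45
Sum = 70.2
Extra credit: 70.2 + 5 = 75.2
75.2 is ≥ 74 and < 78 → C

C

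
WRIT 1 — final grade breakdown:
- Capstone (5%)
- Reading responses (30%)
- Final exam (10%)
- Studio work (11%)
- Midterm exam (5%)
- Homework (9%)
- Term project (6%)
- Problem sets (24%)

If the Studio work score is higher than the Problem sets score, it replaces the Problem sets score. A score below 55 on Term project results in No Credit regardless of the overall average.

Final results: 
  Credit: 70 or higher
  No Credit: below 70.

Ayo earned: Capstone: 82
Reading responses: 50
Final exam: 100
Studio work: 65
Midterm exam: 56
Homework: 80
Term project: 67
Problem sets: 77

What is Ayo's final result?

No Credit

Studio work (65) ≤ Problem sets (77), so Problem sets stays at 77.
Term project score 67 ≥ 55: minimum met.
Weighted total:
  Capstone 82 × 0.05 = 4.1
  Reading responses 50 × 0.3 = 15
  Final exam 100 × 0.1 = 10
  Studio work 65 × 0.11 = 7.15
  Midterm exam 56 × 0.05 = 2.8
  Homework 80 × 0.09 = 7.2
  Term project 67 × 0.06 = 4.02
  Problem sets 77 × 0.24 = 18.48
Sum = 68.75
68.75 < 70 → No Credit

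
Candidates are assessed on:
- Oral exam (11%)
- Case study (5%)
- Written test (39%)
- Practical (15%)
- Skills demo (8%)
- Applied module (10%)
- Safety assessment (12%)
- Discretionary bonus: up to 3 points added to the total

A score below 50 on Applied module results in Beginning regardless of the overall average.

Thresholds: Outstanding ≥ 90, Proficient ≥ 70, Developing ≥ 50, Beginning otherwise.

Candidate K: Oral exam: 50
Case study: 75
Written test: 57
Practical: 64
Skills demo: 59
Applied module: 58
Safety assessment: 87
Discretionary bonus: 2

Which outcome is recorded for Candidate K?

Developing

Applied module score 58 ≥ 50: minimum met.
Weighted total:
  Oral exam 50 × 0.11 = 5.5
  Case study 75 × 0.05 = 3.75
  Written test 57 × 0.39 = 22.23
  Practical 64 × 0.15 = 9.6
  Skills demo 59 × 0.08 = 4.72
  Applied module 58 × 0.1 = 5.8
  Safety assessment 87 × 0.12 = 10.44
Sum = 62.04
Discretionary bonus: 62.04 + 2 = 64.04
64.04 is ≥ 50 and < 70 → Developing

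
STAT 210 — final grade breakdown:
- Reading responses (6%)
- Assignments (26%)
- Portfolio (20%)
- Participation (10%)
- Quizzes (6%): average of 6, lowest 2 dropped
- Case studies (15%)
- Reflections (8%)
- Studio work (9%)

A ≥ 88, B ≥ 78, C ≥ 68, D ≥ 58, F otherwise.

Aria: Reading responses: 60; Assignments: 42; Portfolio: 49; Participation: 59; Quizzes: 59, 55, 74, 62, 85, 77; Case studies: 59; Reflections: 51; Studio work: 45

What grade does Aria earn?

F

Quizzes: drop 55, 59 → average of remaining 4 = 298/4 = 74.5
Weighted total:
  Reading responses 60 × 0.06 = 3.6
  Assignments 42 × 0.26 = 10.92
  Portfolio 49 × 0.2 = 9.8
  Participation 59 × 0.1 = 5.9
  Quizzes 74.5 × 0.06 = 4.47
  Case studies 59 × 0.15 = 8.85
  Reflections 51 × 0.08 = 4.08
  Studio work 45 × 0.09 = 4.05
Sum = 51.67
51.67 < 58 → F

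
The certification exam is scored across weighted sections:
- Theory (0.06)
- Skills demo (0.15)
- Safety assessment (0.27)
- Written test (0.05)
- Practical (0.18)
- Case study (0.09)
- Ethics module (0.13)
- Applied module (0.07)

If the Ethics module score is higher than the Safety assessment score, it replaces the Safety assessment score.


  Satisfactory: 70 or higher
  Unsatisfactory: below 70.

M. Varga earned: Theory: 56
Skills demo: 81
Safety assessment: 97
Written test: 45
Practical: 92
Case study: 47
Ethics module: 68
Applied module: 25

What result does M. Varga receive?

Satisfactory

Ethics module (68) ≤ Safety assessment (97), so Safety assessment stays at 97.
Weighted total:
  Theory 56 × 0.06 = 3.36
  Skills demo 81 × 0.15 = 12.15
  Safety assessment 97 × 0.27 = 26.19
  Written test 45 × 0.05 = 2.25
  Practical 92 × 0.18 = 16.56
  Case study 47 × 0.09 = 4.23
  Ethics module 68 × 0.13 = 8.84
  Applied module 25 × 0.07 = 1.75
Sum = 75.33
75.33 ≥ 70 → Satisfactory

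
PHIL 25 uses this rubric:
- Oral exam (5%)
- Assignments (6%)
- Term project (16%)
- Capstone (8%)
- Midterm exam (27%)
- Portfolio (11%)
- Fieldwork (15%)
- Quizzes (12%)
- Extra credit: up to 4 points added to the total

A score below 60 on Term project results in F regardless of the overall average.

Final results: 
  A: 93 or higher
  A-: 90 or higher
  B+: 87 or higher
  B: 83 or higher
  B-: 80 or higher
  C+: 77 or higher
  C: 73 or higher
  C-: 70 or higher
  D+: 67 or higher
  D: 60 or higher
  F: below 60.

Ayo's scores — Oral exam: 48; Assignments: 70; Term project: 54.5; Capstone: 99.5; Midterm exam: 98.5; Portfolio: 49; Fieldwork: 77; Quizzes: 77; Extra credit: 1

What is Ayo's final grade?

F

Term project score 54.5 < 60: minimum not met.
Weighted total:
  Oral exam 48 × 0.05 = 2.4
  Assignments 70 × 0.06 = 4.2
  Term project 54.5 × 0.16 = 8.72
  Capstone 99.5 × 0.08 = 7.96
  Midterm exam 98.5 × 0.27 = 26.595
  Portfolio 49 × 0.11 = 5.39
  Fieldwork 77 × 0.15 = 11.55
  Quizzes 77 × 0.12 = 9.24
Sum = 76.055
Extra credit: 76.055 + 1 = 77.055
Because the Term project minimum was not met, the result is F.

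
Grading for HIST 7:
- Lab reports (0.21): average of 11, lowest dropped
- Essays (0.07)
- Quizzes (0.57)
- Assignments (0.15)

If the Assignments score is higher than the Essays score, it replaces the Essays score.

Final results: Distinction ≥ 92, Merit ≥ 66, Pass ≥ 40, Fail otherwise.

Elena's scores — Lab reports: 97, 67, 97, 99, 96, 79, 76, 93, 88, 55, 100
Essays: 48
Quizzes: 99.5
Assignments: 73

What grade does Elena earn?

Merit

Lab reports: drop 55 → average of remaining 10 = 892/10 = 89.2
Assignments (73) > Essays (48), so Essays counts as 73.
Weighted total:
  Lab reports 89.2 × 0.21 = 18.732
  Essays 73 × 0.07 = 5.11
  Quizzes 99.5 × 0.57 = 56.715
  Assignments 73 × 0.15 = 10.95
Sum = 91.507
91.507 is ≥ 66 and < 92 → Merit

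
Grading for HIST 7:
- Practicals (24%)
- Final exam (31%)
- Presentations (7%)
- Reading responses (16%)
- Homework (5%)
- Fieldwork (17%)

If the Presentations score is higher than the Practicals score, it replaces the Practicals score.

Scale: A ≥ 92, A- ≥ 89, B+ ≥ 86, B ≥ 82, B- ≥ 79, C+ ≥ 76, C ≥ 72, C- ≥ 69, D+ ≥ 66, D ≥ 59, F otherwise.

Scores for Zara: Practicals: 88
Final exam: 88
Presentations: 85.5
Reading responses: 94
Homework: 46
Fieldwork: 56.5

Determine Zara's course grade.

Presentations (85.5) ≤ Practicals (88), so Practicals stays at 88.
Weighted total:
  Practicals 88 × 0.24 = 21.12
  Final exam 88 × 0.31 = 27.28
  Presentations 85.5 × 0.07 = 5.985
  Reading responses 94 × 0.16 = 15.04
  Homework 46 × 0.05 = 2.3
  Fieldwork 56.5 × 0.17 = 9.605
Sum = 81.33
81.33 is ≥ 79 and < 82 → B-

B-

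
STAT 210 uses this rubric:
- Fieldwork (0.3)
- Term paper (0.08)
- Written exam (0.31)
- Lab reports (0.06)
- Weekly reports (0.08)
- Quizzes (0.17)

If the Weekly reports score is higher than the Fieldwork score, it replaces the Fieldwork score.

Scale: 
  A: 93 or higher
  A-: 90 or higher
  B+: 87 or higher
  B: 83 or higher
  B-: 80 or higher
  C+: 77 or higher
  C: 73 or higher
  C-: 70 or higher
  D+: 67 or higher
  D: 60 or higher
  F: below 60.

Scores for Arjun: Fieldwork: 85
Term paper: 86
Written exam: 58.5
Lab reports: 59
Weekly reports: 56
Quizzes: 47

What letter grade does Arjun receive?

D

Weekly reports (56) ≤ Fieldwork (85), so Fieldwork stays at 85.
Weighted total:
  Fieldwork 85 × 0.3 = 25.5
  Term paper 86 × 0.08 = 6.88
  Written exam 58.5 × 0.31 = 18.135
  Lab reports 59 × 0.06 = 3.54
  Weekly reports 56 × 0.08 = 4.48
  Quizzes 47 × 0.17 = 7.99
Sum = 66.525
66.525 is ≥ 60 and < 67 → D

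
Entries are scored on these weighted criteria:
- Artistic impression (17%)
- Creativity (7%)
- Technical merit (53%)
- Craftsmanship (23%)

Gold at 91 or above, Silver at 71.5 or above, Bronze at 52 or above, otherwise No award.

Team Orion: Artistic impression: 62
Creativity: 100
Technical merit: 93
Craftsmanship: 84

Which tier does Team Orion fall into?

Weighted total:
  Artistic impression 62 × 0.17 = 10.54
  Creativity 100 × 0.07 = 7
  Technical merit 93 × 0.53 = 49.29
  Craftsmanship 84 × 0.23 = 19.32
Sum = 86.15
86.15 is ≥ 71.5 and < 91 → Silver

Silver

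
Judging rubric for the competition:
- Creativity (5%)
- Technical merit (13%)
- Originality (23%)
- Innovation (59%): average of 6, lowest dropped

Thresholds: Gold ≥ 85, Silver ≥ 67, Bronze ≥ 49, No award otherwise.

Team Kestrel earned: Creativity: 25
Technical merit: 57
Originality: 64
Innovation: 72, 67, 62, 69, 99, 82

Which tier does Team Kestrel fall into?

Innovation: drop 62 → average of remaining 5 = 389/5 = 77.8
Weighted total:
  Creativity 25 × 0.05 = 1.25
  Technical merit 57 × 0.13 = 7.41
  Originality 64 × 0.23 = 14.72
  Innovation 77.8 × 0.59 = 45.902
Sum = 69.282
69.282 is ≥ 67 and < 85 → Silver

Silver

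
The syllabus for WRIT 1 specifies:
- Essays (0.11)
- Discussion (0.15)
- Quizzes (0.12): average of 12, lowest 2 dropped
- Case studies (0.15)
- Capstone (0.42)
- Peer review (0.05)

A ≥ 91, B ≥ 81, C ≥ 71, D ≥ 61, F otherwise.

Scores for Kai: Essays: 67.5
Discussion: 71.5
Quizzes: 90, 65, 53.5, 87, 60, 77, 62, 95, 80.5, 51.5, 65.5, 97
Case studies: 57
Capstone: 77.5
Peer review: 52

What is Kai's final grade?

C

Quizzes: drop 51.5, 53.5 → average of remaining 10 = 779/10 = 77.9
Weighted total:
  Essays 67.5 × 0.11 = 7.425
  Discussion 71.5 × 0.15 = 10.725
  Quizzes 77.9 × 0.12 = 9.348
  Case studies 57 × 0.15 = 8.55
  Capstone 77.5 × 0.42 = 32.55
  Peer review 52 × 0.05 = 2.6
Sum = 71.198
71.198 is ≥ 71 and < 81 → C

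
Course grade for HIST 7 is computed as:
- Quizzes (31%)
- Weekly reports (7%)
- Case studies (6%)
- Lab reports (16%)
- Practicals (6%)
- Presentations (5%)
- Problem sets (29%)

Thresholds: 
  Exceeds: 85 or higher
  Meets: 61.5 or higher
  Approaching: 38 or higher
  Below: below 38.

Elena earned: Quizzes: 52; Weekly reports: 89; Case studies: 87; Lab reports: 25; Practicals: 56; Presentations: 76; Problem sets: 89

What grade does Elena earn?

Meets

Weighted total:
  Quizzes 52 × 0.31 = 16.12
  Weekly reports 89 × 0.07 = 6.23
  Case studies 87 × 0.06 = 5.22
  Lab reports 25 × 0.16 = 4
  Practicals 56 × 0.06 = 3.36
  Presentations 76 × 0.05 = 3.8
  Problem sets 89 × 0.29 = 25.81
Sum = 64.54
64.54 is ≥ 61.5 and < 85 → Meets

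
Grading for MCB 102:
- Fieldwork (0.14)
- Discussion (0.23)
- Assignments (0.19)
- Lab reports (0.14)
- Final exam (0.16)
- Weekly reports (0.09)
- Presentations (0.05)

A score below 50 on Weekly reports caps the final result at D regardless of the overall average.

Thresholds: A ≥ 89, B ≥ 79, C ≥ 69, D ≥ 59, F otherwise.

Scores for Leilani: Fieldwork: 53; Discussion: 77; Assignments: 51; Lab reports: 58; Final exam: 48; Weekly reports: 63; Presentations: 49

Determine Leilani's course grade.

Weekly reports score 63 ≥ 50: minimum met.
Weighted total:
  Fieldwork 53 × 0.14 = 7.42
  Discussion 77 × 0.23 = 17.71
  Assignments 51 × 0.19 = 9.69
  Lab reports 58 × 0.14 = 8.12
  Final exam 48 × 0.16 = 7.68
  Weekly reports 63 × 0.09 = 5.67
  Presentations 49 × 0.05 = 2.45
Sum = 58.74
58.74 < 59 → F

F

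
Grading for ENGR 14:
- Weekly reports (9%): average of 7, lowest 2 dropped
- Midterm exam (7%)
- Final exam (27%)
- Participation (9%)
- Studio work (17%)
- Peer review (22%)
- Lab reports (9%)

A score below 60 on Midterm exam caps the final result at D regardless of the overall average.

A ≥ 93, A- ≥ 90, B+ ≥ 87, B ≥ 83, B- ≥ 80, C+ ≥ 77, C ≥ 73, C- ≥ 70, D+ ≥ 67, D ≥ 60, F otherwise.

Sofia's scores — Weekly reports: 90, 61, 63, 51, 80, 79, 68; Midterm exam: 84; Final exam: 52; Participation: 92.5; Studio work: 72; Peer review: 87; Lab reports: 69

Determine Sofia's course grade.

C-

Weekly reports: drop 51, 61 → average of remaining 5 = 380/5 = 76
Midterm exam score 84 ≥ 60: minimum met.
Weighted total:
  Weekly reports 76 × 0.09 = 6.84
  Midterm exam 84 × 0.07 = 5.88
  Final exam 52 × 0.27 = 14.04
  Participation 92.5 × 0.09 = 8.325
  Studio work 72 × 0.17 = 12.24
  Peer review 87 × 0.22 = 19.14
  Lab reports 69 × 0.09 = 6.21
Sum = 72.675
72.675 is ≥ 70 and < 73 → C-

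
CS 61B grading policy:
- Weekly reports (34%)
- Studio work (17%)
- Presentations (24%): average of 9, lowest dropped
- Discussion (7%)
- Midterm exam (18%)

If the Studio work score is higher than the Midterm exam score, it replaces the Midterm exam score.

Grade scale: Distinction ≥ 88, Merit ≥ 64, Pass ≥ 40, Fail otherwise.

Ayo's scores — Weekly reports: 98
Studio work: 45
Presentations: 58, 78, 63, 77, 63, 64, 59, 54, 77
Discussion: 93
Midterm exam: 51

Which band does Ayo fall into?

Presentations: drop 54 → average of remaining 8 = 539/8 = 67.375
Studio work (45) ≤ Midterm exam (51), so Midterm exam stays at 51.
Weighted total:
  Weekly reports 98 × 0.34 = 33.32
  Studio work 45 × 0.17 = 7.65
  Presentations 67.375 × 0.24 = 16.17
  Discussion 93 × 0.07 = 6.51
  Midterm exam 51 × 0.18 = 9.18
Sum = 72.83
72.83 is ≥ 64 and < 88 → Merit

Merit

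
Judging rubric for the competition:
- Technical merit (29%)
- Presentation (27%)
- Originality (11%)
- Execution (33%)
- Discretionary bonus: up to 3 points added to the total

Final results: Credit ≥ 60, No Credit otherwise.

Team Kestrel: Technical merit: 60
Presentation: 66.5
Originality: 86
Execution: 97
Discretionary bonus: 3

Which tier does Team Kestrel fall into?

Weighted total:
  Technical merit 60 × 0.29 = 17.4
  Presentation 66.5 × 0.27 = 17.955
  Originality 86 × 0.11 = 9.46
  Execution 97 × 0.33 = 32.01
Sum = 76.825
Discretionary bonus: 76.825 + 3 = 79.825
79.825 ≥ 60 → Credit

Credit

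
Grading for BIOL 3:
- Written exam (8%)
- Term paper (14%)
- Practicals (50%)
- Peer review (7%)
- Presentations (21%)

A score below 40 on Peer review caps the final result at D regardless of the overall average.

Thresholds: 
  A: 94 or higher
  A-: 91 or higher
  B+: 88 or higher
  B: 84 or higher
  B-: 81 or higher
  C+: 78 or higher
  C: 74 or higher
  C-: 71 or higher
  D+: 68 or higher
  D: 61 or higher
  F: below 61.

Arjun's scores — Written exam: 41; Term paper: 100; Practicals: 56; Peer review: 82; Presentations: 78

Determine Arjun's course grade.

D

Peer review score 82 ≥ 40: minimum met.
Weighted total:
  Written exam 41 × 0.08 = 3.28
  Term paper 100 × 0.14 = 14
  Practicals 56 × 0.5 = 28
  Peer review 82 × 0.07 = 5.74
  Presentations 78 × 0.21 = 16.38
Sum = 67.4
67.4 is ≥ 61 and < 68 → D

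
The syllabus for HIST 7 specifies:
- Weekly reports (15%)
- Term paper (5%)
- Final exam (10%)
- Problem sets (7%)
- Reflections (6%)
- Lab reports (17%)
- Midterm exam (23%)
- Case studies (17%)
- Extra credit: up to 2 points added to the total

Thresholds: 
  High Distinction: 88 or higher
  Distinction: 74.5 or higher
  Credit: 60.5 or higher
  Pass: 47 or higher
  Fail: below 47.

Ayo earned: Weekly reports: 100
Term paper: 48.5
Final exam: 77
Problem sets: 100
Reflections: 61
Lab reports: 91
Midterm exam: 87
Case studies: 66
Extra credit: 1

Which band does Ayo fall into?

Distinction

Weighted total:
  Weekly reports 100 × 0.15 = 15
  Term paper 48.5 × 0.05 = 2.425
  Final exam 77 × 0.1 = 7.7
  Problem sets 100 × 0.07 = 7
  Reflections 61 × 0.06 = 3.66
  Lab reports 91 × 0.17 = 15.47
  Midterm exam 87 × 0.23 = 20.01
  Case studies 66 × 0.17 = 11.22
Sum = 82.485
Extra credit: 82.485 + 1 = 83.485
83.485 is ≥ 74.5 and < 88 → Distinction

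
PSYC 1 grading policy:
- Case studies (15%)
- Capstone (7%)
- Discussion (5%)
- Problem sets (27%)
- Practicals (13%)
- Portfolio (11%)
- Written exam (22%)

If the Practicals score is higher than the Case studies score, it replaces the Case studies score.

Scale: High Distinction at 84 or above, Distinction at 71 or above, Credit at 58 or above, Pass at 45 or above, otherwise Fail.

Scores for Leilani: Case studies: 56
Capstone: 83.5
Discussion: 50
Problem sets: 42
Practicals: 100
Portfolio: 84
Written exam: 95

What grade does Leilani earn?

Distinction

Practicals (100) > Case studies (56), so Case studies counts as 100.
Weighted total:
  Case studies 100 × 0.15 = 15
  Capstone 83.5 × 0.07 = 5.845
  Discussion 50 × 0.05 = 2.5
  Problem sets 42 × 0.27 = 11.34
  Practicals 100 × 0.13 = 13
  Portfolio 84 × 0.11 = 9.24
  Written exam 95 × 0.22 = 20.9
Sum = 77.825
77.825 is ≥ 71 and < 84 → Distinction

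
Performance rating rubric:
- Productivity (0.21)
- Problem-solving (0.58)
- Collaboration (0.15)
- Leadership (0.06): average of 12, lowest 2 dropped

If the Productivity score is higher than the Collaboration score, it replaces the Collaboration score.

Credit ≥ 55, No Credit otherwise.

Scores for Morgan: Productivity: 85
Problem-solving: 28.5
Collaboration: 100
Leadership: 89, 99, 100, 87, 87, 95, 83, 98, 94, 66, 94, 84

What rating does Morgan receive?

No Credit

Leadership: drop 66, 83 → average of remaining 10 = 927/10 = 92.7
Productivity (85) ≤ Collaboration (100), so Collaboration stays at 100.
Weighted total:
  Productivity 85 × 0.21 = 17.85
  Problem-solving 28.5 × 0.58 = 16.53
  Collaboration 100 × 0.15 = 15
  Leadership 92.7 × 0.06 = 5.562
Sum = 54.942
54.942 < 55 → No Credit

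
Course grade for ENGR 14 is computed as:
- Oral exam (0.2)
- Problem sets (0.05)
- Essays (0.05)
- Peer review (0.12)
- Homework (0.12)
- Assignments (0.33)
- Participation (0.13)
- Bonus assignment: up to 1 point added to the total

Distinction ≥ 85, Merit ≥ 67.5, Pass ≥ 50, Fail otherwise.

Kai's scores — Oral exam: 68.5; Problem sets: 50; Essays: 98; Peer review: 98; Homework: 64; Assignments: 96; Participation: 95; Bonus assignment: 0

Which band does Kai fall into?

Weighted total:
  Oral exam 68.5 × 0.2 = 13.7
  Problem sets 50 × 0.05 = 2.5
  Essays 98 × 0.05 = 4.9
  Peer review 98 × 0.12 = 11.76
  Homework 64 × 0.12 = 7.68
  Assignments 96 × 0.33 = 31.68
  Participation 95 × 0.13 = 12.35
Sum = 84.57
Bonus assignment: 84.57 + 0 = 84.57
84.57 is ≥ 67.5 and < 85 → Merit

Merit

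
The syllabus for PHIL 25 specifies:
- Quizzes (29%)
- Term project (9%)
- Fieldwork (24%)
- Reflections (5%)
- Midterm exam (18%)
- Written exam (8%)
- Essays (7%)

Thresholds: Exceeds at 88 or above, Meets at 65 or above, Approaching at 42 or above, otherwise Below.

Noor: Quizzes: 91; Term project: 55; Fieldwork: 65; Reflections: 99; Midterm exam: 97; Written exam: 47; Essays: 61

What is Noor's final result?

Meets

Weighted total:
  Quizzes 91 × 0.29 = 26.39
  Term project 55 × 0.09 = 4.95
  Fieldwork 65 × 0.24 = 15.6
  Reflections 99 × 0.05 = 4.95
  Midterm exam 97 × 0.18 = 17.46
  Written exam 47 × 0.08 = 3.76
  Essays 61 × 0.07 = 4.27
Sum = 77.38
77.38 is ≥ 65 and < 88 → Meets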